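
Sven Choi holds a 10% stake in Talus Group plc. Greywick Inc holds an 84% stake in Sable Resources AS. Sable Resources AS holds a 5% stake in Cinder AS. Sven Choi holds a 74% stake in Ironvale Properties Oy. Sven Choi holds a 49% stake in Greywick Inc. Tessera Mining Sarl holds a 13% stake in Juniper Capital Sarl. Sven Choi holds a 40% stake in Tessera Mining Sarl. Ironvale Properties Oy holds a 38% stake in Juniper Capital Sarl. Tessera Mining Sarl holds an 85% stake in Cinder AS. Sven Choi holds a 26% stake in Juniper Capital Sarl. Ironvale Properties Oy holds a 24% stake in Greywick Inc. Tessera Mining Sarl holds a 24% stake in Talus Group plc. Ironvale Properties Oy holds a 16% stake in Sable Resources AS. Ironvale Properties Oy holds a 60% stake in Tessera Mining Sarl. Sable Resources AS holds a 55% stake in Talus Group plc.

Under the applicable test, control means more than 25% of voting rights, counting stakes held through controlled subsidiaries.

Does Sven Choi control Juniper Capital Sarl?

Yes

Sven holds 74% of Ironvale, so Sven controls Ironvale.
Sven and Ironvale together hold 40% + 60% = 100% of Tessera, so Sven controls Tessera.
Tessera and Ironvale and Sven together hold 13% + 38% + 26% = 77% of Juniper, so Sven controls Juniper.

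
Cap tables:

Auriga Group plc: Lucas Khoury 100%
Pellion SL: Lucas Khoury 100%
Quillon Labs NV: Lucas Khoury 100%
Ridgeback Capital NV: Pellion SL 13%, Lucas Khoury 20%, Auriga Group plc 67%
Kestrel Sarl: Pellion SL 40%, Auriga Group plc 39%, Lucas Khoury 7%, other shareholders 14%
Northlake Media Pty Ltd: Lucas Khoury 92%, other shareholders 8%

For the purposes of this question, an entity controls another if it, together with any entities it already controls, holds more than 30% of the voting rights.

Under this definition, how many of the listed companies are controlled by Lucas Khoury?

6

Lucas holds 100% of Auriga, so Lucas controls Auriga.
Lucas holds 100% of Pellion, so Lucas controls Pellion.
Lucas holds 100% of Quillon, so Lucas controls Quillon.
Pellion and Lucas and Auriga together hold 13% + 20% + 67% = 100% of Ridgeback, so Lucas controls Ridgeback.
Pellion and Auriga and Lucas together hold 40% + 39% + 7% = 86% of Kestrel, so Lucas controls Kestrel.
Lucas holds 92% of Northlake, so Lucas controls Northlake.
Lucas controls 6 companies.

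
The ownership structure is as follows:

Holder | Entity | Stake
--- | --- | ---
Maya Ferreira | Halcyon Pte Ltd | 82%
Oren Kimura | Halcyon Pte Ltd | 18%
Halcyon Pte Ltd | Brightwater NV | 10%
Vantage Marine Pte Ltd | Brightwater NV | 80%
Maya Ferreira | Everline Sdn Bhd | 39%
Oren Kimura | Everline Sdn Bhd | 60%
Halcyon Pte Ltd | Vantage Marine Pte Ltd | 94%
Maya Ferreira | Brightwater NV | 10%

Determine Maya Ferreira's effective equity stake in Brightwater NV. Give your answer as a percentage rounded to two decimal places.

79.86%

Maya reaches Brightwater along 3 paths.
Via Halcyon: 82% × 10% = 8.2%.
Via Halcyon → Vantage: 82% × 94% × 80% = 61.664%.
Direct stake: 10% = 10%.
Total: 8.2% + 61.664% + 10% = 79.864%.
Rounded: 79.86%.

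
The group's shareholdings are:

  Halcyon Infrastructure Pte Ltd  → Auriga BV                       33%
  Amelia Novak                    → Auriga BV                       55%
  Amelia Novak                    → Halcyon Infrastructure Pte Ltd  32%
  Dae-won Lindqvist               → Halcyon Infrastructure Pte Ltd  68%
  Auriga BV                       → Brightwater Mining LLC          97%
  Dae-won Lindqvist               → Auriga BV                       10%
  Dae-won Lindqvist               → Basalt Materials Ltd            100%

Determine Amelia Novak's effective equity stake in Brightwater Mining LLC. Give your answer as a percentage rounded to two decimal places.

63.59%

Amelia reaches Brightwater along 2 paths.
Via Auriga: 55% × 97% = 53.35%.
Via Halcyon → Auriga: 32% × 33% × 97% = 10.2432%.
Total: 53.35% + 10.2432% = 63.5932%.
Rounded: 63.59%.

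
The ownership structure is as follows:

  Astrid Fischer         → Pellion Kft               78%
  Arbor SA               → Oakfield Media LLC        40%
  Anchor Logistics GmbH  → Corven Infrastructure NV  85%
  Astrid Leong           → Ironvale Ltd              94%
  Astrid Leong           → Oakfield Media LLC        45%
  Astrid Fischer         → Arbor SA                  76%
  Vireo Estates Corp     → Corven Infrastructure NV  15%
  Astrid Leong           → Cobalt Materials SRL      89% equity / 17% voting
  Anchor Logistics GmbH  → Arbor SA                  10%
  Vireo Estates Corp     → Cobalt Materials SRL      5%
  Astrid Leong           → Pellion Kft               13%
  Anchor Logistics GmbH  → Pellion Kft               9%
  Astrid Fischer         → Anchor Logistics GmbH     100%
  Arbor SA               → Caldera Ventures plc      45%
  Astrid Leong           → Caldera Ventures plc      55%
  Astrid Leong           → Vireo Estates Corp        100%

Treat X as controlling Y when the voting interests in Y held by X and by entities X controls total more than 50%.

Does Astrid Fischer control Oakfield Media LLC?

No

Astrid Fischer holds 100% of Anchor, so Astrid Fischer controls Anchor.
Astrid Fischer and Anchor together hold 76% + 10% = 86% of Arbor, so Astrid Fischer controls Arbor.
Astrid Fischer and Anchor together hold 78% + 9% = 87% of Pellion, so Astrid Fischer controls Pellion.
Anchor holds 85% of Corven, so Astrid Fischer controls Corven.
In Oakfield, Astrid Fischer's side holds only 40%, not > 50%.
So Astrid Fischer does not control Oakfield.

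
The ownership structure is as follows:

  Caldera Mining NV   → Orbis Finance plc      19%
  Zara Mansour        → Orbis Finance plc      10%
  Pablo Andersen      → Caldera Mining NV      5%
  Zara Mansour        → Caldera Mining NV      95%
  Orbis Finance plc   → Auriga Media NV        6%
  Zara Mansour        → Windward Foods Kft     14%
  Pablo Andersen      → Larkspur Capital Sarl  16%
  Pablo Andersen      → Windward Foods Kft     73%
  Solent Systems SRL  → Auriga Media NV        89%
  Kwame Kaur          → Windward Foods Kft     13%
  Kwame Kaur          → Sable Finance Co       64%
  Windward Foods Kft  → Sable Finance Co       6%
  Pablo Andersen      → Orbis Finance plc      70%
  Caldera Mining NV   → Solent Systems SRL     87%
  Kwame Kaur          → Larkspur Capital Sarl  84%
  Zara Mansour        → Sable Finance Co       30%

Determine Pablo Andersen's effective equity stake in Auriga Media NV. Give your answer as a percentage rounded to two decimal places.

8.13%

Pablo reaches Auriga along 3 paths.
Via Caldera → Solent: 5% × 87% × 89% = 3.8715%.
Via Orbis: 70% × 6% = 4.2%.
Via Caldera → Orbis: 5% × 19% × 6% = 0.057%.
Total: 3.8715% + 4.2% + 0.057% = 8.1285%.
Rounded: 8.13%.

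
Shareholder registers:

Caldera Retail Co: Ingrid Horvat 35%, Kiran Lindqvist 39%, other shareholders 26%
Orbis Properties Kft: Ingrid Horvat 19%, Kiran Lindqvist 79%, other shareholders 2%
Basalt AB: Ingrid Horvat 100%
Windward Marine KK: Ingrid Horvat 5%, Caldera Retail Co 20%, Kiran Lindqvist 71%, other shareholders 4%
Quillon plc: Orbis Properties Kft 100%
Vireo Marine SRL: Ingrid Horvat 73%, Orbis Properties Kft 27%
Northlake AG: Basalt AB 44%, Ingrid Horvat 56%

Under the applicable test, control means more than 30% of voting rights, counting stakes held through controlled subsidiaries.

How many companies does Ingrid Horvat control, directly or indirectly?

Ingrid holds 35% of Caldera, so Ingrid controls Caldera.
Ingrid holds 100% of Basalt, so Ingrid controls Basalt.
Ingrid holds 73% of Vireo, so Ingrid controls Vireo.
Basalt and Ingrid together hold 44% + 56% = 100% of Northlake, so Ingrid controls Northlake.
No other company's threshold is met.
Ingrid controls 4 companies.

4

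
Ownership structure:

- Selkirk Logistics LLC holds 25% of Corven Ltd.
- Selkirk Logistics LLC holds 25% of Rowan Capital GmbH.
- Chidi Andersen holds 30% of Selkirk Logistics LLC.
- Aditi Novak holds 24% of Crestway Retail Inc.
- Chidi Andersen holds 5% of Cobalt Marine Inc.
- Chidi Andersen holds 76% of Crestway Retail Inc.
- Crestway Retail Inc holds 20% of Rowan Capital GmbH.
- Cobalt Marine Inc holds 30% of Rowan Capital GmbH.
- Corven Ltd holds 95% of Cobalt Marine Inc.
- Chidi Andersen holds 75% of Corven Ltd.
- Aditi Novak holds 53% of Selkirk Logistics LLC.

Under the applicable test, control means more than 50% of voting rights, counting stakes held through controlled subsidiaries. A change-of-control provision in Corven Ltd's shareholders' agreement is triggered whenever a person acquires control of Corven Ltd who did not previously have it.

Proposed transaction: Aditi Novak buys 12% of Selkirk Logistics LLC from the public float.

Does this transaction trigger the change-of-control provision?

The purchase changes only Aditi's holdings, so Aditi is the only person who could newly come to control Corven.
Aditi holds 53% of Selkirk, so Aditi controls Selkirk.
In Corven, Aditi's side holds only 25%, not > 50%.
So before the transaction, Aditi does not control Corven.
After the purchase, Aditi's direct stake in Selkirk rises to 53% + 12% = 65%.
Aditi holds 65% of Selkirk, so Aditi controls Selkirk.
After the transaction, Aditi's side holds 25% of Corven, not > 50%, so Aditi still does not control Corven.
No new person acquires control, so the clause is not triggered.

No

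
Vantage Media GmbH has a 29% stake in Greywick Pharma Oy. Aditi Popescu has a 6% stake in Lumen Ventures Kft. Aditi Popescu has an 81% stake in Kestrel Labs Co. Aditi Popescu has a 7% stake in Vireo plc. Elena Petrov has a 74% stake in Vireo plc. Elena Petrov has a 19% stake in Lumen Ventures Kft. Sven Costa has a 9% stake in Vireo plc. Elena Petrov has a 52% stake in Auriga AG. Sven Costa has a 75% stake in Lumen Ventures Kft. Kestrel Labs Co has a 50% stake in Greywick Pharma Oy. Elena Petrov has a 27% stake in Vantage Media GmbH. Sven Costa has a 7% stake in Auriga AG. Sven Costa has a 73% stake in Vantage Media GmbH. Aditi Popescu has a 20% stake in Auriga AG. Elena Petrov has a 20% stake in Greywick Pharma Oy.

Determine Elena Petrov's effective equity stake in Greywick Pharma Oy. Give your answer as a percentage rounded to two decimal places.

Elena reaches Greywick along 2 paths.
Direct stake: 20% = 20%.
Via Vantage: 27% × 29% = 7.83%.
Total: 20% + 7.83% = 27.83%.

27.83%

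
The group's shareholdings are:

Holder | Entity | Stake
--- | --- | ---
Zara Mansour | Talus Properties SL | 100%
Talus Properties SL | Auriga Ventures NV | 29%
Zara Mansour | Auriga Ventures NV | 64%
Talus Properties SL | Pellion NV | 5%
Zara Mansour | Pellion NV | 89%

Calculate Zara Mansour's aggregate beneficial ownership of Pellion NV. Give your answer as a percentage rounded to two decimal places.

Zara reaches Pellion along 2 paths.
Direct stake: 89% = 89%.
Via Talus: 100% × 5% = 5%.
Total: 89% + 5% = 94%.
Rounded: 94.00%.

94.00%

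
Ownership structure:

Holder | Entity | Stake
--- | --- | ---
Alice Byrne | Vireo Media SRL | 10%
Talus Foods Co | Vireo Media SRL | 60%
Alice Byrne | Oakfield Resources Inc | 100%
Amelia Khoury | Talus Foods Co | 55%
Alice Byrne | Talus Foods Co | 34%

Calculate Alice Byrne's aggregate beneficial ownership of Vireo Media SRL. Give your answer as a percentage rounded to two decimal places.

30.40%

Alice reaches Vireo along 2 paths.
Direct stake: 10% = 10%.
Via Talus: 34% × 60% = 20.4%.
Total: 10% + 20.4% = 30.4%.
Rounded: 30.40%.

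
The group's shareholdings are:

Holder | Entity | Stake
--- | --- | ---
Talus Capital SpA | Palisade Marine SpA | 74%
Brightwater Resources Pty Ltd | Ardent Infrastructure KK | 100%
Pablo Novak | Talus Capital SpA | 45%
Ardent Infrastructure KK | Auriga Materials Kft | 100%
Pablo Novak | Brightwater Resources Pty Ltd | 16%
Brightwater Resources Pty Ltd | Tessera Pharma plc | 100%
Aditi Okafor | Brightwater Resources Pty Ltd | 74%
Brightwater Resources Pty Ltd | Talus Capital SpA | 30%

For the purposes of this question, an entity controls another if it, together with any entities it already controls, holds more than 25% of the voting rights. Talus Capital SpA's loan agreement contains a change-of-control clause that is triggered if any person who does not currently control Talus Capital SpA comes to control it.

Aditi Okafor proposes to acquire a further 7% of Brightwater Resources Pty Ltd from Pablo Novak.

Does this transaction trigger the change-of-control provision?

The purchase adds only to Aditi's holdings (Pablo's stake shrinks), so Aditi is the only person who could newly come to control Talus.
Aditi holds 74% of Brightwater, so Aditi controls Brightwater.
Brightwater holds 30% of Talus, so Aditi controls Talus.
So Aditi already controls Talus before the transaction.
After the purchase, Aditi's direct stake in Brightwater rises to 74% + 7% = 81%, and Pablo's stake falls to 9%.
Aditi controlled Talus already, so this is not a new person acquiring control; every other person's position is unchanged or reduced.
No new person acquires control, so the clause is not triggered.

No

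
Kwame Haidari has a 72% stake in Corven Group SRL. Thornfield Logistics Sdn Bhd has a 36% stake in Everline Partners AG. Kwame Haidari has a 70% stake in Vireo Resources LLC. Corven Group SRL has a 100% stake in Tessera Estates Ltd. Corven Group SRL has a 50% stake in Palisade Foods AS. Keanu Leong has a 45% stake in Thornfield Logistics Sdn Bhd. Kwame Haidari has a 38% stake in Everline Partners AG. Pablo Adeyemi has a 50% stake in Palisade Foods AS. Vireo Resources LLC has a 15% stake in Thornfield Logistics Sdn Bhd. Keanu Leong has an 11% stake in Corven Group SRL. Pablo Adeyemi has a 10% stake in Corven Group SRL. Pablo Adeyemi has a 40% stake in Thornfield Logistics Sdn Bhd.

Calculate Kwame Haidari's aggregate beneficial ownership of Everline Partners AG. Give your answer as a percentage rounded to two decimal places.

Kwame reaches Everline along 2 paths.
Direct stake: 38% = 38%.
Via Vireo → Thornfield: 70% × 15% × 36% = 3.78%.
Total: 38% + 3.78% = 41.78%.

41.78%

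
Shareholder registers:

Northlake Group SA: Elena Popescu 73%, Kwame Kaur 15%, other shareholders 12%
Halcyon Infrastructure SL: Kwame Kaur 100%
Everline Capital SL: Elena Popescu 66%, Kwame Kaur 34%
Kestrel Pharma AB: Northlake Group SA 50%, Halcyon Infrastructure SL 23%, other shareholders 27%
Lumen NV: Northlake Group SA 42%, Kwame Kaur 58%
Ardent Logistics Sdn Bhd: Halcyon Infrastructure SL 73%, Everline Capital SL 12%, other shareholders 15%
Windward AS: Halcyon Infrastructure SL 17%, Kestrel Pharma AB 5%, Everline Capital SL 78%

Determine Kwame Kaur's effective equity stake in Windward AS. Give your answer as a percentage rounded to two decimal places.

45.05%

Kwame reaches Windward along 4 paths.
Via Halcyon: 100% × 17% = 17%.
Via Northlake → Kestrel: 15% × 50% × 5% = 0.375%.
Via Halcyon → Kestrel: 100% × 23% × 5% = 1.15%.
Via Everline: 34% × 78% = 26.52%.
Total: 17% + 0.375% + 1.15% + 26.52% = 45.045%.
Rounded: 45.05%.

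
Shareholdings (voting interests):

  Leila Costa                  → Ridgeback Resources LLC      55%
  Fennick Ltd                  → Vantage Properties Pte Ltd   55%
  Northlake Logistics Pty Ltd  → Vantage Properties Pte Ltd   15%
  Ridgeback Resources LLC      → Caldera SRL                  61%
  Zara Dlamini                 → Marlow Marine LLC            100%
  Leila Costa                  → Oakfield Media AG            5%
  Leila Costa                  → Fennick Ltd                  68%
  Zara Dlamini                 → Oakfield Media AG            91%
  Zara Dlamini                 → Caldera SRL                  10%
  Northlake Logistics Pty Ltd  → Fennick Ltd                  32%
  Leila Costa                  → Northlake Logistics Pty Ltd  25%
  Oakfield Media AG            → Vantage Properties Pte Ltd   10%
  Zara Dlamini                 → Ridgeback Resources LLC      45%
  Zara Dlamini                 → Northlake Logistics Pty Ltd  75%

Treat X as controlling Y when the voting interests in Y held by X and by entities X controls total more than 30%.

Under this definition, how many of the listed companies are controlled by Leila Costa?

4

Leila holds 55% of Ridgeback, so Leila controls Ridgeback.
Leila holds 68% of Fennick, so Leila controls Fennick.
Fennick holds 55% of Vantage, so Leila controls Vantage.
Ridgeback holds 61% of Caldera, so Leila controls Caldera.
No other company's threshold is met.
Leila controls 4 companies.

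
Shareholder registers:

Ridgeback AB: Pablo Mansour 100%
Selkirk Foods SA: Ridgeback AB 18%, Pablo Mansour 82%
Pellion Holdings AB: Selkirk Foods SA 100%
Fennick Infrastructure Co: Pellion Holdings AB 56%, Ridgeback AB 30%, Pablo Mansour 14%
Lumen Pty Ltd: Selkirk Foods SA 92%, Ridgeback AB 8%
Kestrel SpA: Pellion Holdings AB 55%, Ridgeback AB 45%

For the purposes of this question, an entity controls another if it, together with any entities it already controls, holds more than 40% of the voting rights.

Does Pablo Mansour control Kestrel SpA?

Yes

Pablo holds 100% of Ridgeback, so Pablo controls Ridgeback.
Ridgeback and Pablo together hold 18% + 82% = 100% of Selkirk, so Pablo controls Selkirk.
Selkirk holds 100% of Pellion, so Pablo controls Pellion.
Pellion and Ridgeback together hold 55% + 45% = 100% of Kestrel, so Pablo controls Kestrel.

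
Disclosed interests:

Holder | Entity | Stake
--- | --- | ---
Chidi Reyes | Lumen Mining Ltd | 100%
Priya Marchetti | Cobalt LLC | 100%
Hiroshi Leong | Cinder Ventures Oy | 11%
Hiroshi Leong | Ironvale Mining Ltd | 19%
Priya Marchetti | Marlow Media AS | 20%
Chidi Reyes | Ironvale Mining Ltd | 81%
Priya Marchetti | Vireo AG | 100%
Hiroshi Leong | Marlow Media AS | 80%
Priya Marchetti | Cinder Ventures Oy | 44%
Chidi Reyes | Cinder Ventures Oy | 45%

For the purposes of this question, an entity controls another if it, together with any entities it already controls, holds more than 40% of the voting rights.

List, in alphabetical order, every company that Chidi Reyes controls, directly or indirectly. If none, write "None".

Chidi holds 45% of Cinder, so Chidi controls Cinder.
Chidi holds 81% of Ironvale, so Chidi controls Ironvale.
Chidi holds 100% of Lumen, so Chidi controls Lumen.
No other company's threshold is met.

Cinder Ventures Oy, Ironvale Mining Ltd, Lumen Mining Ltd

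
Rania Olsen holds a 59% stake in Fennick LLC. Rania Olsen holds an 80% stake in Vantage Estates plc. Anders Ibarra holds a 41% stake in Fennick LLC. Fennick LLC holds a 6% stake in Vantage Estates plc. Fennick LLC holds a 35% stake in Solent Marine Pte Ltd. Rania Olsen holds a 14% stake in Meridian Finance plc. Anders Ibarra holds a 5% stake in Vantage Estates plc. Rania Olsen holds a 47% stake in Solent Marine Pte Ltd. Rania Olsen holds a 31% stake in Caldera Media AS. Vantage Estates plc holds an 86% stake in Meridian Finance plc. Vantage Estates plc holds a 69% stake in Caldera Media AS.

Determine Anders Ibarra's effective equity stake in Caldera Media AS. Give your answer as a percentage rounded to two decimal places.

5.15%

Anders reaches Caldera along 2 paths.
Via Fennick → Vantage: 41% × 6% × 69% = 1.6974%.
Via Vantage: 5% × 69% = 3.45%.
Total: 1.6974% + 3.45% = 5.1474%.
Rounded: 5.15%.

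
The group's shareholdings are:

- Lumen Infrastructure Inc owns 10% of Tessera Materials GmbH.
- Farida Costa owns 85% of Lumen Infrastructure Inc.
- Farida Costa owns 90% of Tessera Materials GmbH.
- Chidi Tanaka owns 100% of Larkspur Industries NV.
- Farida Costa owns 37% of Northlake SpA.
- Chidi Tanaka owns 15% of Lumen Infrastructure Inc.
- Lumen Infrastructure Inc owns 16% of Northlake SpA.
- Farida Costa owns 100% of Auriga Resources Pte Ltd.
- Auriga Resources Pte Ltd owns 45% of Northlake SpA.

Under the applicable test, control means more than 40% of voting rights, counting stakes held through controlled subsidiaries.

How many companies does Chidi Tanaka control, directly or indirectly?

1

Chidi holds 100% of Larkspur, so Chidi controls Larkspur.
No other company's threshold is met.
Chidi controls 1 company.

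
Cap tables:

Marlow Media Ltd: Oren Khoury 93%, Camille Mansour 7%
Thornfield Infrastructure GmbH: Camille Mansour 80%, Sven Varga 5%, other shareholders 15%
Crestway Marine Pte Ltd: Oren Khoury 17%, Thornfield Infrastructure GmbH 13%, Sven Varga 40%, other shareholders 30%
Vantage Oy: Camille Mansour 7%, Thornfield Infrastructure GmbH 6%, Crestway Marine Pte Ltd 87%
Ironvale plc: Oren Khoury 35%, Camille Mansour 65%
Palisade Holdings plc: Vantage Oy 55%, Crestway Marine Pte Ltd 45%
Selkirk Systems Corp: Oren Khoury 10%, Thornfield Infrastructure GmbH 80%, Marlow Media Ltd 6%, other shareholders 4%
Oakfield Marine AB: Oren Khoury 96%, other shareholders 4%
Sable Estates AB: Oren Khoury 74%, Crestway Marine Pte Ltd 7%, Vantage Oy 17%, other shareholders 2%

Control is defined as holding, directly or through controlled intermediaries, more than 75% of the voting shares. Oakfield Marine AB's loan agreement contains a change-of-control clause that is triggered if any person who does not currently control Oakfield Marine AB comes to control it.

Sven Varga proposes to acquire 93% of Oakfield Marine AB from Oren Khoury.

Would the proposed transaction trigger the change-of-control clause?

The purchase adds only to Sven's holdings (Oren's stake shrinks), so Sven is the only person who could newly come to control Oakfield.
Sven's largest direct stake is 40% in Crestway, which does not meet the threshold, so Sven controls no company.
Neither Sven nor any entity Sven controls holds any voting interest in Oakfield.
So before the transaction, Sven does not control Oakfield.
After the purchase, Sven holds 93% of Oakfield directly, and Oren's stake falls to 3%.
Sven holds 93% of Oakfield, so Sven controls Oakfield.
Sven did not control Oakfield before and does after, so the clause is triggered.

Yes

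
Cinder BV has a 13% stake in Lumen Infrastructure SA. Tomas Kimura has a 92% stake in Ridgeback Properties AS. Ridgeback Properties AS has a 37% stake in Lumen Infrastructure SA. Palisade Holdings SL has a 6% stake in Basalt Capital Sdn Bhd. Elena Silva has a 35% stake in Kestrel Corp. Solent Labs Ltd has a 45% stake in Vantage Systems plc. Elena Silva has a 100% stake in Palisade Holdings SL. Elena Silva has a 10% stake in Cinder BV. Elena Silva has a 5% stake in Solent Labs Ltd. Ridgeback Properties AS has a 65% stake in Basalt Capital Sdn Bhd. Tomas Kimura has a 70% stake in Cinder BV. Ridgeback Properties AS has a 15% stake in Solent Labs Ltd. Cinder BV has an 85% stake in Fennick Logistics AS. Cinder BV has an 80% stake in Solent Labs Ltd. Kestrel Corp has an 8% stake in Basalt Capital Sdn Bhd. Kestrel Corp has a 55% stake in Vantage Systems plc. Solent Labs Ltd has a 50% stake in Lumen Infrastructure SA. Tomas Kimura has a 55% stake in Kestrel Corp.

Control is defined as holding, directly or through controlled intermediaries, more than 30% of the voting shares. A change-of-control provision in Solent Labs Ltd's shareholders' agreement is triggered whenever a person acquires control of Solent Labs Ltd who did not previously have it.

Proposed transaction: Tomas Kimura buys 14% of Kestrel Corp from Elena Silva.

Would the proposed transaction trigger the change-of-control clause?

No

The purchase adds only to Tomas's holdings (Elena's stake shrinks), so Tomas is the only person who could newly come to control Solent.
Tomas holds 92% of Ridgeback, so Tomas controls Ridgeback.
Tomas holds 70% of Cinder, so Tomas controls Cinder.
Ridgeback and Cinder together hold 15% + 80% = 95% of Solent, so Tomas controls Solent.
So Tomas already controls Solent before the transaction.
After the purchase, Tomas's direct stake in Kestrel rises to 55% + 14% = 69%, and Elena's stake falls to 21%.
Tomas controlled Solent already, so this is not a new person acquiring control; every other person's position is unchanged or reduced.
No new person acquires control, so the clause is not triggered.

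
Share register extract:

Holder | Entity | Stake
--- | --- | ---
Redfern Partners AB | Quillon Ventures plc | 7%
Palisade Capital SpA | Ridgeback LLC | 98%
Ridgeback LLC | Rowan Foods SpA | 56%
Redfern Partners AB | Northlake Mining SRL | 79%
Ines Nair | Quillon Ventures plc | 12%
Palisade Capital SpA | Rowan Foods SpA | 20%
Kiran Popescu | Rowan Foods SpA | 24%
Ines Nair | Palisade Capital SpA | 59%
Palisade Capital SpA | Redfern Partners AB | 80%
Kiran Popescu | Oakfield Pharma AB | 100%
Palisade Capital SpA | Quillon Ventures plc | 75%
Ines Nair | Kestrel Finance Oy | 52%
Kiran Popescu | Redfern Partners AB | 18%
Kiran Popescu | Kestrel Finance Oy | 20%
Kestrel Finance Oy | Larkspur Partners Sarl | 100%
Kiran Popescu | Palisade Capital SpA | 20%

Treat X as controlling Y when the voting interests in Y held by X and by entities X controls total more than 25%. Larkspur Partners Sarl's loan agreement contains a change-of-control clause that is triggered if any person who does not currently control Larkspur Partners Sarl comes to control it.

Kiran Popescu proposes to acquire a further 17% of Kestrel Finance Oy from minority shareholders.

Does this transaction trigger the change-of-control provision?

Yes

The purchase changes only Kiran's holdings, so Kiran is the only person who could newly come to control Larkspur.
Kiran holds 100% of Oakfield, so Kiran controls Oakfield.
Neither Kiran nor any entity Kiran controls holds any voting interest in Larkspur.
So before the transaction, Kiran does not control Larkspur.
After the purchase, Kiran's direct stake in Kestrel rises to 20% + 17% = 37%.
Kiran holds 37% of Kestrel, so Kiran controls Kestrel.
Kestrel holds 100% of Larkspur, so Kiran controls Larkspur.
Kiran did not control Larkspur before and does after, so the clause is triggered.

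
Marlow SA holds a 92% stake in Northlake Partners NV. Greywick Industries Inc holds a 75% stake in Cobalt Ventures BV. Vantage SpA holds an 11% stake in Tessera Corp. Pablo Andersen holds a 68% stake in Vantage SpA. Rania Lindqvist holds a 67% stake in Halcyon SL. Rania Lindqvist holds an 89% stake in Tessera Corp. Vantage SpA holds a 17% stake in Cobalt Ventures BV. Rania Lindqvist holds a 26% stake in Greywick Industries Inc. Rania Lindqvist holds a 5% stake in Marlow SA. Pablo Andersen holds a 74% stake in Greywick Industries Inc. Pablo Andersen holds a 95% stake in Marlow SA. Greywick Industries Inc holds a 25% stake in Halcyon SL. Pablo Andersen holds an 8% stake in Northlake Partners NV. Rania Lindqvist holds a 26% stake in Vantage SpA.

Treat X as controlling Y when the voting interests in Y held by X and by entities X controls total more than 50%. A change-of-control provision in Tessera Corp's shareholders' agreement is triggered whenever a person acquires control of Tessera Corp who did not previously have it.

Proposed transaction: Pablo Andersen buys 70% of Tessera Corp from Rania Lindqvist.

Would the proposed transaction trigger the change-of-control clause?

The purchase adds only to Pablo's holdings (Rania's stake shrinks), so Pablo is the only person who could newly come to control Tessera.
Pablo holds 95% of Marlow, so Pablo controls Marlow.
Pablo holds 68% of Vantage, so Pablo controls Vantage.
Pablo holds 74% of Greywick, so Pablo controls Greywick.
Vantage and Greywick together hold 17% + 75% = 92% of Cobalt, so Pablo controls Cobalt.
Marlow and Pablo together hold 92% + 8% = 100% of Northlake, so Pablo controls Northlake.
In Tessera, Pablo's side holds only 11%, not > 50%.
So before the transaction, Pablo does not control Tessera.
After the purchase, Pablo holds 70% of Tessera directly, and Rania's stake falls to 19%.
Vantage and Pablo together hold 11% + 70% = 81% of Tessera, so Pablo controls Tessera.
Pablo did not control Tessera before and does after, so the clause is triggered.

Yes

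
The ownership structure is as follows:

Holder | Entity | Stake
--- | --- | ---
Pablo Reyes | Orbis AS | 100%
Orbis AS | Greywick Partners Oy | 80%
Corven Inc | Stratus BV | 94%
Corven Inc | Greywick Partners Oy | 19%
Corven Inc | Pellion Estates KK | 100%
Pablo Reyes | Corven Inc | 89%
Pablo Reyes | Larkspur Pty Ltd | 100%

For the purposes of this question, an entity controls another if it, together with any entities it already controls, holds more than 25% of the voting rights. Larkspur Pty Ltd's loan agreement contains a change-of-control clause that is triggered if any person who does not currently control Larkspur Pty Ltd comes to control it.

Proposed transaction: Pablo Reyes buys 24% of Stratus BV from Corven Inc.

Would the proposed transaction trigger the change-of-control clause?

The purchase adds only to Pablo's holdings (Corven's stake shrinks), so Pablo is the only person who could newly come to control Larkspur.
Pablo holds 100% of Larkspur, so Pablo controls Larkspur.
So Pablo already controls Larkspur before the transaction.
After the purchase, Pablo holds 24% of Stratus directly, and Corven's stake falls to 70%.
Pablo controlled Larkspur already, so this is not a new person acquiring control; every other person's position is unchanged or reduced.
No new person acquires control, so the clause is not triggered.

No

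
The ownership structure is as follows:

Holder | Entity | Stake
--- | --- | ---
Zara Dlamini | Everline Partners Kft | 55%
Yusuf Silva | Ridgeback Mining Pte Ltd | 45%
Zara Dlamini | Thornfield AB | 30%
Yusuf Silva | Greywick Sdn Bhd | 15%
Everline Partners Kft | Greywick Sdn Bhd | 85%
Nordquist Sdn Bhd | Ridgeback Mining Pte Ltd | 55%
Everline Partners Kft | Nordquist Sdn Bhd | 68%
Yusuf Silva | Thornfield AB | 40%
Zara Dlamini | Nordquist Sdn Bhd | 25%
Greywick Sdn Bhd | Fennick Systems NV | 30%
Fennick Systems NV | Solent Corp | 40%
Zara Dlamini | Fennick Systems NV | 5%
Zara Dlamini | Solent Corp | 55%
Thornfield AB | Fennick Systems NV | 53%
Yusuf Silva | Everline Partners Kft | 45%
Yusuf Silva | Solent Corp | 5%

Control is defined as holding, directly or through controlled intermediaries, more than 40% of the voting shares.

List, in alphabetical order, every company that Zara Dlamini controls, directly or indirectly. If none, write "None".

Everline Partners Kft, Greywick Sdn Bhd, Nordquist Sdn Bhd, Ridgeback Mining Pte Ltd, Solent Corp

Zara holds 55% of Everline, so Zara controls Everline.
Zara and Everline together hold 25% + 68% = 93% of Nordquist, so Zara controls Nordquist.
Everline holds 85% of Greywick, so Zara controls Greywick.
Nordquist holds 55% of Ridgeback, so Zara controls Ridgeback.
Zara holds 55% of Solent, so Zara controls Solent.
No other company's threshold is met.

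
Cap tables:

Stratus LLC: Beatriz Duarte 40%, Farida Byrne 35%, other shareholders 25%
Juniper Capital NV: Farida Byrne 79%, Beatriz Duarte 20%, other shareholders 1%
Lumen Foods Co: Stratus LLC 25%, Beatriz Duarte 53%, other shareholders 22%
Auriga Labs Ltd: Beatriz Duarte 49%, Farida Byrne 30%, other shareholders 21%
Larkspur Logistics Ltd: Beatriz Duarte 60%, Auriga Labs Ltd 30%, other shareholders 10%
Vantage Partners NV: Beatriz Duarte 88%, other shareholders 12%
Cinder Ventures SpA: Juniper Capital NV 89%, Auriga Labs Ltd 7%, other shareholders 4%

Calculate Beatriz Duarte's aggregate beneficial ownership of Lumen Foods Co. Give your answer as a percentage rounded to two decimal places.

63.00%

Beatriz reaches Lumen along 2 paths.
Via Stratus: 40% × 25% = 10%.
Direct stake: 53% = 53%.
Total: 10% + 53% = 63%.
Rounded: 63.00%.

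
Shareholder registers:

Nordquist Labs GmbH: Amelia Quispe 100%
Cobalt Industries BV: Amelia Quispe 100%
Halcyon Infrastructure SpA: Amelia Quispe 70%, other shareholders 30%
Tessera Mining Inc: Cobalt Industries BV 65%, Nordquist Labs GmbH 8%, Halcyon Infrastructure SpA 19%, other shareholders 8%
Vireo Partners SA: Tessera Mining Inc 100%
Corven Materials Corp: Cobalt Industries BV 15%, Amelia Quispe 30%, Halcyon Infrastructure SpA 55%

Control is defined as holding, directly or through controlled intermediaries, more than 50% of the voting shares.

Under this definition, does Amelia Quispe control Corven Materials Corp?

Amelia holds 70% of Halcyon, so Amelia controls Halcyon.
Amelia holds 100% of Cobalt, so Amelia controls Cobalt.
Cobalt and Amelia and Halcyon together hold 15% + 30% + 55% = 100% of Corven, so Amelia controls Corven.

Yes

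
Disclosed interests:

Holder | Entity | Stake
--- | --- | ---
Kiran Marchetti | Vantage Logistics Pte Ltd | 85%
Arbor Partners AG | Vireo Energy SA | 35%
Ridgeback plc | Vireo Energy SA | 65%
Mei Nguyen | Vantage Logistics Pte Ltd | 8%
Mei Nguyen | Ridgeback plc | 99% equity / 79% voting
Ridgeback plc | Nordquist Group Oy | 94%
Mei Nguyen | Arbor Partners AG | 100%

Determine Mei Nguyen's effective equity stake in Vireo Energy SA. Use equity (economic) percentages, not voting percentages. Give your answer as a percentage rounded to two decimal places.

Mei reaches Vireo along 2 paths.
Via Arbor: 100% × 35% = 35%.
Via Ridgeback: 99% × 65% = 64.35%.
Total: 35% + 64.35% = 99.35%.

99.35%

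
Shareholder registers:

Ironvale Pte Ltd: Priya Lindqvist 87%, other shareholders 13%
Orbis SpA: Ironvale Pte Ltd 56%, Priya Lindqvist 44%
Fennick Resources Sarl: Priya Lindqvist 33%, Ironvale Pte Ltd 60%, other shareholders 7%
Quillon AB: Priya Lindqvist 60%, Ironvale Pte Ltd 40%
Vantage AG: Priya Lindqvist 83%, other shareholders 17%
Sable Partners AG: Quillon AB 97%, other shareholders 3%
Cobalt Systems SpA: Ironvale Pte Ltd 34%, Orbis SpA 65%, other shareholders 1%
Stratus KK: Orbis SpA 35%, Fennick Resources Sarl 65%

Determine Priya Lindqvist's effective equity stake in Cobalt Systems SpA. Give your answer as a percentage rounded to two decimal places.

89.85%

Priya reaches Cobalt along 3 paths.
Via Ironvale: 87% × 34% = 29.58%.
Via Ironvale → Orbis: 87% × 56% × 65% = 31.668%.
Via Orbis: 44% × 65% = 28.6%.
Total: 29.58% + 31.668% + 28.6% = 89.848%.
Rounded: 89.85%.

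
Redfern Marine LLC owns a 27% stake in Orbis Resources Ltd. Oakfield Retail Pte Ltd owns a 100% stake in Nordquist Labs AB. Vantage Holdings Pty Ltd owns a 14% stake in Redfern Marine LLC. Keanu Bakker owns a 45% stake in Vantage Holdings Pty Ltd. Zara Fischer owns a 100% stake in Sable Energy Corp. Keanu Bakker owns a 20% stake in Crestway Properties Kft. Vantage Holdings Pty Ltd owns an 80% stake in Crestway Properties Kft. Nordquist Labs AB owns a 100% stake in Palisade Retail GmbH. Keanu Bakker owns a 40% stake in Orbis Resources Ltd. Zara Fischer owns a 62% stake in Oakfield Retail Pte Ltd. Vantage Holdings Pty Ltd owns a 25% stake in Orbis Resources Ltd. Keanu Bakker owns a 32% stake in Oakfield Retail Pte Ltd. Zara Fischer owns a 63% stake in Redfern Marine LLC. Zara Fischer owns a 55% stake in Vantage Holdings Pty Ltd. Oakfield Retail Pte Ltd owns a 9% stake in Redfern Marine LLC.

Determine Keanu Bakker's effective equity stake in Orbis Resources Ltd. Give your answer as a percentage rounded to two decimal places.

Keanu reaches Orbis along 4 paths.
Via Vantage: 45% × 25% = 11.25%.
Direct stake: 40% = 40%.
Via Oakfield → Redfern: 32% × 9% × 27% = 0.7776%.
Via Vantage → Redfern: 45% × 14% × 27% = 1.701%.
Total: 11.25% + 40% + 0.7776% + 1.701% = 53.7286%.
Rounded: 53.73%.

53.73%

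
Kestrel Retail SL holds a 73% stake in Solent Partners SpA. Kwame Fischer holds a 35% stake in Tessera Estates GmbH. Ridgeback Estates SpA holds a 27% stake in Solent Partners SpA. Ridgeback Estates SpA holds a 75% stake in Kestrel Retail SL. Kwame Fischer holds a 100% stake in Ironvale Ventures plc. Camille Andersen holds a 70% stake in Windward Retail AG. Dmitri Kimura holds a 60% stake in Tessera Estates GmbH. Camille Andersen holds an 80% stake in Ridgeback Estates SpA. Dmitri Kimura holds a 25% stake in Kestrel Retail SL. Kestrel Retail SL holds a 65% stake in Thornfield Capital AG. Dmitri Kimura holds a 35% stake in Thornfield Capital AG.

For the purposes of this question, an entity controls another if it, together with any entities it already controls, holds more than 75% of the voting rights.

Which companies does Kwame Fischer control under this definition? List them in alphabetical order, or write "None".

Ironvale Ventures plc

Kwame holds 100% of Ironvale, so Kwame controls Ironvale.
No other company's threshold is met.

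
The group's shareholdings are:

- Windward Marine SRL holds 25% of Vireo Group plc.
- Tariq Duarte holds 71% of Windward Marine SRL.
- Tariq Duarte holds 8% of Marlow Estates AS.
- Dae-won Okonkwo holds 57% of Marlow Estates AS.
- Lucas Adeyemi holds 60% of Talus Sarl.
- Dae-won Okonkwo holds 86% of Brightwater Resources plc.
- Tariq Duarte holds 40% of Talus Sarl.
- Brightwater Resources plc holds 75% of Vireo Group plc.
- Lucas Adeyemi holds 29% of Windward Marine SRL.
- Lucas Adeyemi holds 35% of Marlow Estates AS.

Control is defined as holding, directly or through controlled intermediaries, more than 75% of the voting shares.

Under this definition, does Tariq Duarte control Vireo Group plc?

Tariq's largest direct stake is 71% in Windward, which does not meet the threshold, so Tariq controls no company.
Neither Tariq nor any entity Tariq controls holds any voting interest in Vireo.
So Tariq does not control Vireo.

No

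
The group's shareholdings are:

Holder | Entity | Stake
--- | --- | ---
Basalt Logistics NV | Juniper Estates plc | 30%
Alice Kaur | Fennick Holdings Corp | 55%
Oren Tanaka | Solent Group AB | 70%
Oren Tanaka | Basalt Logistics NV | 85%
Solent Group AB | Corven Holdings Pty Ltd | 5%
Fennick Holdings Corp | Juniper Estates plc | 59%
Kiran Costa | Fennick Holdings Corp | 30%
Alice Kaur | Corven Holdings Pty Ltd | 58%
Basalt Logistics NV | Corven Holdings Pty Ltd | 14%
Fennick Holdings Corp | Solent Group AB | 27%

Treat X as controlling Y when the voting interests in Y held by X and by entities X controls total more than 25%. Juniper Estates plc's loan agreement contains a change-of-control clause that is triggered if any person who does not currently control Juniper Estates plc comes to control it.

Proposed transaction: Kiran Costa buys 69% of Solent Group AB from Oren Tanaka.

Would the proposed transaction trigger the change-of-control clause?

The purchase adds only to Kiran's holdings (Oren's stake shrinks), so Kiran is the only person who could newly come to control Juniper.
Kiran holds 30% of Fennick, so Kiran controls Fennick.
Fennick holds 59% of Juniper, so Kiran controls Juniper.
So Kiran already controls Juniper before the transaction.
After the purchase, Kiran holds 69% of Solent directly, and Oren's stake falls to 1%.
Kiran controlled Juniper already, so this is not a new person acquiring control; every other person's position is unchanged or reduced.
No new person acquires control, so the clause is not triggered.

No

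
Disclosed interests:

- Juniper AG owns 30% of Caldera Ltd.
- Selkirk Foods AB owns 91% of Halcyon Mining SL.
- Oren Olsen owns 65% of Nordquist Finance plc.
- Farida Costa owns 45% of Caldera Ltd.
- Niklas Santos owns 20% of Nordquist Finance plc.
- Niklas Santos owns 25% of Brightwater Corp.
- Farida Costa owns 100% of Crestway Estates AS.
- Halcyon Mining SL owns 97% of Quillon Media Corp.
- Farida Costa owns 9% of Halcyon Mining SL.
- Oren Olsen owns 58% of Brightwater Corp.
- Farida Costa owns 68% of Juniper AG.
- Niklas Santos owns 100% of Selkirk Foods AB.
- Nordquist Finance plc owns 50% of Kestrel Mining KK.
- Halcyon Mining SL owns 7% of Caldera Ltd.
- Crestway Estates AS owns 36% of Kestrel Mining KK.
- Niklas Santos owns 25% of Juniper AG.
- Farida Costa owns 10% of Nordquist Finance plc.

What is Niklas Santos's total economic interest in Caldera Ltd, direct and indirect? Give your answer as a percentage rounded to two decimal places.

Niklas reaches Caldera along 2 paths.
Via Selkirk → Halcyon: 100% × 91% × 7% = 6.37%.
Via Juniper: 25% × 30% = 7.5%.
Total: 6.37% + 7.5% = 13.87%.

13.87%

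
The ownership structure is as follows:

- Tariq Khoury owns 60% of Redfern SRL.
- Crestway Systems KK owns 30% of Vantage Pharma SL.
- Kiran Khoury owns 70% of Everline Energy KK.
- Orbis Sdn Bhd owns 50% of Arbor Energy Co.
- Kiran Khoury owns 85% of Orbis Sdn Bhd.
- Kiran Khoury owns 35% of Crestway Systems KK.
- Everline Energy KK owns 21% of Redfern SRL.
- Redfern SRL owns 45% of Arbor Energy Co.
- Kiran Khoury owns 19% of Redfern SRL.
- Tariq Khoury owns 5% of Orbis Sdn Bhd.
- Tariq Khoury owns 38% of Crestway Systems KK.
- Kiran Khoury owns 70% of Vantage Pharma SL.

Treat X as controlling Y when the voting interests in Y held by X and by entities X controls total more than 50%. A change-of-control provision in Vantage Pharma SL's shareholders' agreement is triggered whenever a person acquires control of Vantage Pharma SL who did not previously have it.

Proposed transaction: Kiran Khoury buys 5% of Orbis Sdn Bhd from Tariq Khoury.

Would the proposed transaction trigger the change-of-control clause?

No

The purchase adds only to Kiran's holdings (Tariq's stake shrinks), so Kiran is the only person who could newly come to control Vantage.
Kiran holds 70% of Vantage, so Kiran controls Vantage.
So Kiran already controls Vantage before the transaction.
After the purchase, Kiran's direct stake in Orbis rises to 85% + 5% = 90%, and Tariq's stake falls to 0%.
Kiran controlled Vantage already, so this is not a new person acquiring control; every other person's position is unchanged or reduced.
No new person acquires control, so the clause is not triggered.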